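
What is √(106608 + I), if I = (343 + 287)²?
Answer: 2*√125877 ≈ 709.58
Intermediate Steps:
I = 396900 (I = 630² = 396900)
√(106608 + I) = √(106608 + 396900) = √503508 = 2*√125877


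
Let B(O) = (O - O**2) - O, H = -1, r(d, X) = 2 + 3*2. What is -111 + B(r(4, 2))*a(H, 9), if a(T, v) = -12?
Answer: 657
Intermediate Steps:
r(d, X) = 8 (r(d, X) = 2 + 6 = 8)
B(O) = -O**2
-111 + B(r(4, 2))*a(H, 9) = -111 - 1*8**2*(-12) = -111 - 1*64*(-12) = -111 - 64*(-12) = -111 + 768 = 657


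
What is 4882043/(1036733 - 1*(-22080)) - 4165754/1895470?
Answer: 2421505777604/1003474138555 ≈ 2.4131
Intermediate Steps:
4882043/(1036733 - 1*(-22080)) - 4165754/1895470 = 4882043/(1036733 + 22080) - 4165754*1/1895470 = 4882043/1058813 - 2082877/947735 = 2421505777604/1003474138555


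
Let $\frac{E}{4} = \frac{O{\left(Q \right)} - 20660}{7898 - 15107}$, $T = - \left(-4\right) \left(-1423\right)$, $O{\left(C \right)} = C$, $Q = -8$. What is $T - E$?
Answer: $- \frac{41116300}{7209} \approx -5703.5$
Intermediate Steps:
$T = -5692$ ($T = \left(-1\right) 5692 = -5692$)
$E = \frac{82672}{7209}$ ($E = 4 \frac{-8 - 20660}{7898 - 15107} = 4 \left(- \frac{20668}{-7209}\right) = 4 \left(\left(-20668\right) \left(- \frac{1}{7209}\right)\right) = 4 \cdot \frac{20668}{7209} = \frac{82672}{7209} \approx 11.468$)
$T - E = -5692 - \frac{82672}{7209} = - \frac{41116300}{7209}$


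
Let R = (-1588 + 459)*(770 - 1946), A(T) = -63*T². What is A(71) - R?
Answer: -1645287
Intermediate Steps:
R = 1327704 (R = -1129*(-1176) = 1327704)
A(71) - R = -63*71² - 1*1327704 = -63*5041 - 1327704 = -317583 - 1327704 = -1645287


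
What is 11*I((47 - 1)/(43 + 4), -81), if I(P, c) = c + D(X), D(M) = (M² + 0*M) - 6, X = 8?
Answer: -253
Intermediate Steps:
D(M) = -6 + M² (D(M) = (M² + 0) - 6 = M² - 6 = -6 + M²)
I(P, c) = 58 + c (I(P, c) = c + (-6 + 8²) = c + (-6 + 64) = c + 58 = 58 + c)
11*I((47 - 1)/(43 + 4), -81) = 11*(58 - 81) = 11*(-23) = -253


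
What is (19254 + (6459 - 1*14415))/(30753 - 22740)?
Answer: 3766/2671 ≈ 1.4100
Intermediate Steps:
(19254 + (6459 - 1*14415))/(30753 - 22740) = (19254 + (6459 - 14415))/8013 = (19254 - 7956)*(1/8013) = 11298*(1/8013) = 3766/2671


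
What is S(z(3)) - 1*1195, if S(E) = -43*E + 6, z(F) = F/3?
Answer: -1232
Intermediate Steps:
z(F) = F/3 (z(F) = F*(⅓) = F/3)
S(E) = 6 - 43*E
S(z(3)) - 1*1195 = (6 - 43*3/3) - 1*1195 = (6 - 43*1) - 1195 = (6 - 43) - 1195 = -37 - 1195 = -1232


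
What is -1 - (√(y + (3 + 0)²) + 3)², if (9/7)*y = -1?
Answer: -164/9 - 2*√74 ≈ -35.427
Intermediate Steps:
y = -7/9 (y = (7/9)*(-1) = -7/9 ≈ -0.77778)
-1 - (√(y + (3 + 0)²) + 3)² = -1 - (√(-7/9 + (3 + 0)²) + 3)² = -1 - (√(-7/9 + 3²) + 3)² = -1 - (√(-7/9 + 9) + 3)² = -1 - (√(74/9) + 3)² = -1 - (√74/3 + 3)² = -1 - (3 + √74/3)²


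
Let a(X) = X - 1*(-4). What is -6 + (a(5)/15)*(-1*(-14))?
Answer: 12/5 ≈ 2.4000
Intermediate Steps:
a(X) = 4 + X (a(X) = X + 4 = 4 + X)
-6 + (a(5)/15)*(-1*(-14)) = -6 + ((4 + 5)/15)*(-1*(-14)) = -6 + (9*(1/15))*14 = -6 + (⅗)*14 = -6 + 42/5 = 12/5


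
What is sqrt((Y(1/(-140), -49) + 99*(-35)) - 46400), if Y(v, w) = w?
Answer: 3*I*sqrt(5546) ≈ 223.41*I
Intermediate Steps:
sqrt((Y(1/(-140), -49) + 99*(-35)) - 46400) = sqrt((-49 + 99*(-35)) - 46400) = sqrt((-49 - 3465) - 46400) = sqrt(-3514 - 46400) = sqrt(-49914) = 3*I*sqrt(5546)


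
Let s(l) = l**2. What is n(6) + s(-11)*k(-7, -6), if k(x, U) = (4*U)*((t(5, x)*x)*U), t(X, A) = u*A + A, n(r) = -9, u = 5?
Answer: 5122647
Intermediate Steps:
t(X, A) = 6*A (t(X, A) = 5*A + A = 6*A)
k(x, U) = 24*U**2*x**2 (k(x, U) = (4*U)*(((6*x)*x)*U) = (4*U)*((6*x**2)*U) = (4*U)*(6*U*x**2) = 24*U**2*x**2)
n(6) + s(-11)*k(-7, -6) = -9 + (-11)**2*(24*(-6)**2*(-7)**2) = -9 + 121*(24*36*49) = -9 + 121*42336 = -9 + 5122656 = 5122647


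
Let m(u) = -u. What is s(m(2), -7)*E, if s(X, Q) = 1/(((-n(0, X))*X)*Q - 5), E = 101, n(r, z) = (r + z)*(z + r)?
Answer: -101/61 ≈ -1.6557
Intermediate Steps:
n(r, z) = (r + z)**2 (n(r, z) = (r + z)*(r + z) = (r + z)**2)
s(X, Q) = 1/(-5 - Q*X**3) (s(X, Q) = 1/(((-(0 + X)**2)*X)*Q - 5) = 1/(((-X**2)*X)*Q - 5) = 1/((-X**3)*Q - 5) = 1/(-Q*X**3 - 5) = 1/(-5 - Q*X**3))
s(m(2), -7)*E = -1/(5 - 7*(-1*2)**3)*101 = -1/(5 - 7*(-2)**3)*101 = -1/(5 - 7*(-8))*101 = -1/(5 + 56)*101 = -1/61*101 = -101/61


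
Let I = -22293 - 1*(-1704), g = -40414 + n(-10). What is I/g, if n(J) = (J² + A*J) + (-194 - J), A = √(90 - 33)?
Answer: 416906661/820041152 - 102945*√57/820041152 ≈ 0.50745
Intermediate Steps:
A = √57 ≈ 7.5498
n(J) = -194 + J² - J + J*√57 (n(J) = (J² + √57*J) + (-194 - J) = (J² + J*√57) + (-194 - J) = -194 + J² - J + J*√57)
g = -40498 - 10*√57 (g = -40414 + (-194 + (-10)² - 1*(-10) - 10*√57) = -40414 + (-194 + 100 + 10 - 10*√57) = -40414 + (-84 - 10*√57) = -40498 - 10*√57 ≈ -40574.)
I = -20589 (I = -22293 + 1704 = -20589)
I/g = -20589/(-40498 - 10*√57)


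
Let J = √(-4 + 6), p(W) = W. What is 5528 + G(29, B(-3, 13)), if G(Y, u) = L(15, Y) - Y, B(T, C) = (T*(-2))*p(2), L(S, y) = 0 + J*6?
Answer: 5499 + 6*√2 ≈ 5507.5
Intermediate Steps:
J = √2 ≈ 1.4142
L(S, y) = 6*√2 (L(S, y) = 0 + √2*6 = 0 + 6*√2 = 6*√2)
B(T, C) = -4*T (B(T, C) = (T*(-2))*2 = -2*T*2 = -4*T)
G(Y, u) = -Y + 6*√2 (G(Y, u) = 6*√2 - Y = -Y + 6*√2)
5528 + G(29, B(-3, 13)) = 5528 + (-1*29 + 6*√2) = 5528 + (-29 + 6*√2) = 5499 + 6*√2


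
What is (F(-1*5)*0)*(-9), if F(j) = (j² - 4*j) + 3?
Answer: 0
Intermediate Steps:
F(j) = 3 + j² - 4*j
(F(-1*5)*0)*(-9) = ((3 + (-1*5)² - (-4)*5)*0)*(-9) = ((3 + (-5)² - 4*(-5))*0)*(-9) = ((3 + 25 + 20)*0)*(-9) = (48*0)*(-9) = 0*(-9) = 0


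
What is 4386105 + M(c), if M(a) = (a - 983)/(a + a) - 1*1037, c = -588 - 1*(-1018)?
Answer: 3771157927/860 ≈ 4.3851e+6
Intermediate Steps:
c = 430 (c = -588 + 1018 = 430)
M(a) = -1037 + (-983 + a)/(2*a) (M(a) = (-983 + a)/((2*a)) - 1037 = (-983 + a)*(1/(2*a)) - 1037 = (-983 + a)/(2*a) - 1037 = -1037 + (-983 + a)/(2*a))
4386105 + M(c) = 4386105 + (½)*(-983 - 2073*430)/430 = 4386105 + (½)*(1/430)*(-983 - 891390) = 4386105 + (½)*(1/430)*(-892373) = 4386105 - 892373/860 = 3771157927/860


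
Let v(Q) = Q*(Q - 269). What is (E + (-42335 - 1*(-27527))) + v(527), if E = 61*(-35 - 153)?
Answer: 109690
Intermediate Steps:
E = -11468 (E = 61*(-188) = -11468)
v(Q) = Q*(-269 + Q)
(E + (-42335 - 1*(-27527))) + v(527) = (-11468 + (-42335 - 1*(-27527))) + 527*(-269 + 527) = (-11468 + (-42335 + 27527)) + 527*258 = (-11468 - 14808) + 135966 = -26276 + 135966 = 109690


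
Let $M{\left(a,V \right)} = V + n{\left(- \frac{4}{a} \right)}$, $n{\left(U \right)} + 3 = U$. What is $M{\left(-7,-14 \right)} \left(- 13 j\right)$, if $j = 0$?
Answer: $0$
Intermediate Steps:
$n{\left(U \right)} = -3 + U$
$M{\left(a,V \right)} = -3 + V - \frac{4}{a}$ ($M{\left(a,V \right)} = V - \left(3 + \frac{4}{a}\right) = -3 + V - \frac{4}{a}$)
$M{\left(-7,-14 \right)} \left(- 13 j\right) = \left(-3 - 14 - \frac{4}{-7}\right) \left(\left(-13\right) 0\right) = \left(-3 - 14 - - \frac{4}{7}\right) 0 = \left(-3 - 14 + \frac{4}{7}\right) 0 = \left(- \frac{115}{7}\right) 0 = 0$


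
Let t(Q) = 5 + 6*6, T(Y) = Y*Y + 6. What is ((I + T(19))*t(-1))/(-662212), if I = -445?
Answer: 1599/331106 ≈ 0.0048293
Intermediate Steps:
T(Y) = 6 + Y**2 (T(Y) = Y**2 + 6 = 6 + Y**2)
t(Q) = 41 (t(Q) = 5 + 36 = 41)
((I + T(19))*t(-1))/(-662212) = ((-445 + (6 + 19**2))*41)/(-662212) = ((-445 + (6 + 361))*41)*(-1/662212) = ((-445 + 367)*41)*(-1/662212) = -78*41*(-1/662212) = -3198*(-1/662212) = 1599/331106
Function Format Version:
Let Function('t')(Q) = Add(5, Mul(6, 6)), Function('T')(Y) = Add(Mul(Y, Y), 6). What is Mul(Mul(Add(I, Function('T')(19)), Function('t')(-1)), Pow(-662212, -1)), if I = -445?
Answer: Rational(1599, 331106) ≈ 0.0048293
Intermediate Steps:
Function('T')(Y) = Add(6, Pow(Y, 2)) (Function('T')(Y) = Add(Pow(Y, 2), 6) = Add(6, Pow(Y, 2)))
Function('t')(Q) = 41 (Function('t')(Q) = Add(5, 36) = 41)
Mul(Mul(Add(I, Function('T')(19)), Function('t')(-1)), Pow(-662212, -1)) = Mul(Mul(Add(-445, Add(6, Pow(19, 2))), 41), Pow(-662212, -1)) = Mul(Mul(Add(-445, Add(6, 361)), 41), Rational(-1, 662212)) = Mul(Mul(Add(-445, 367), 41), Rational(-1, 662212)) = Mul(Mul(-78, 41), Rational(-1, 662212)) = Mul(-3198, Rational(-1, 662212)) = Rational(1599, 331106)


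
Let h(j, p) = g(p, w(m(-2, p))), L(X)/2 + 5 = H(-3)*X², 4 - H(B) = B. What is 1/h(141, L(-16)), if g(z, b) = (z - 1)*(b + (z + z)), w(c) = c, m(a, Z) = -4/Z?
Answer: 1787/45639622602 ≈ 3.9155e-8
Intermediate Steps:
H(B) = 4 - B
L(X) = -10 + 14*X² (L(X) = -10 + 2*((4 - 1*(-3))*X²) = -10 + 2*((4 + 3)*X²) = -10 + 2*(7*X²) = -10 + 14*X²)
g(z, b) = (-1 + z)*(b + 2*z)
h(j, p) = -4 - 2*p + 2*p² + 4/p (h(j, p) = -(-4)/p - 2*p + 2*p² + (-4/p)*p = 4/p - 2*p + 2*p² - 4 = -4 - 2*p + 2*p² + 4/p)
1/h(141, L(-16)) = 1/(2*(2 + (-10 + 14*(-16)²)*(-2 + (-10 + 14*(-16)²)² - (-10 + 14*(-16)²)))/(-10 + 14*(-16)²)) = 1/(2*(2 + (-10 + 14*256)*(-2 + (-10 + 14*256)² - (-10 + 14*256)))/(-10 + 14*256)) = 1/(2*(2 + (-10 + 3584)*(-2 + (-10 + 3584)² - (-10 + 3584)))/(-10 + 3584)) = 1/(2*(2 + 3574*(-2 + 3574² - 1*3574))/3574) = 1/(2*(1/3574)*(2 + 3574*(-2 + 12773476 - 3574))) = 1/(2*(1/3574)*(2 + 3574*12769900)) = 1/(2*(1/3574)*(2 + 45639622600)) = 1/(2*(1/3574)*45639622602) = 1/(45639622602/1787) = 1787/45639622602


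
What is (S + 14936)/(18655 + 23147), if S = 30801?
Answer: 45737/41802 ≈ 1.0941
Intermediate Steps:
(S + 14936)/(18655 + 23147) = (30801 + 14936)/(18655 + 23147) = 45737/41802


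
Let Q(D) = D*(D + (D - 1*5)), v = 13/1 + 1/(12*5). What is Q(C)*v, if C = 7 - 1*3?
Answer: 781/5 ≈ 156.20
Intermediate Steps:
C = 4 (C = 7 - 3 = 4)
v = 781/60 (v = 13*1 + (1/12)*(1/5) = 13 + 1/60 = 781/60 ≈ 13.017)
Q(D) = D*(-5 + 2*D) (Q(D) = D*(D + (D - 5)) = D*(D + (-5 + D)) = D*(-5 + 2*D))
Q(C)*v = (4*(-5 + 2*4))*(781/60) = (4*(-5 + 8))*(781/60) = (4*3)*(781/60) = 12*(781/60) = 781/5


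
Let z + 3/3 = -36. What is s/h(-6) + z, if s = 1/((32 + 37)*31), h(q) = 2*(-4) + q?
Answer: -1108003/29946 ≈ -37.000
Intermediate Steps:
z = -37 (z = -1 - 36 = -37)
h(q) = -8 + q
s = 1/2139 (s = (1/31)/69 = (1/69)*(1/31) = 1/2139 ≈ 0.00046751)
s/h(-6) + z = 1/(2139*(-8 - 6)) - 37 = (1/2139)/(-14) - 37 = (1/2139)*(-1/14) - 37 = -1/29946 - 37 = -1108003/29946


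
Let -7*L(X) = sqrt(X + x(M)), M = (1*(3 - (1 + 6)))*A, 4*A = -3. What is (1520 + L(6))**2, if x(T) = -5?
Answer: 113188321/49 ≈ 2.3100e+6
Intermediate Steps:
A = -3/4 (A = (1/4)*(-3) = -3/4 ≈ -0.75000)
M = 3 (M = (1*(3 - (1 + 6)))*(-3/4) = (1*(3 - 1*7))*(-3/4) = (1*(3 - 7))*(-3/4) = (1*(-4))*(-3/4) = -4*(-3/4) = 3)
L(X) = -sqrt(-5 + X)/7 (L(X) = -sqrt(X - 5)/7 = -sqrt(-5 + X)/7)
(1520 + L(6))**2 = (1520 - sqrt(-5 + 6)/7)**2 = (1520 - sqrt(1)/7)**2 = (1520 - 1/7*1)**2 = (1520 - 1/7)**2 = (10639/7)**2 = 113188321/49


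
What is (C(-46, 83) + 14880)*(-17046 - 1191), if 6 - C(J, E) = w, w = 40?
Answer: -270746502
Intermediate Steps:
C(J, E) = -34 (C(J, E) = 6 - 1*40 = 6 - 40 = -34)
(C(-46, 83) + 14880)*(-17046 - 1191) = (-34 + 14880)*(-17046 - 1191) = 14846*(-18237) = -270746502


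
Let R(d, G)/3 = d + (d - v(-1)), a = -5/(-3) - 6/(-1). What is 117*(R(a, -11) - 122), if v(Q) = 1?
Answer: -9243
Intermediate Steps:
a = 23/3 (a = -5*(-⅓) - 6*(-1) = 5/3 + 6 = 23/3 ≈ 7.6667)
R(d, G) = -3 + 6*d (R(d, G) = 3*(d + (d - 1*1)) = 3*(d + (d - 1)) = 3*(d + (-1 + d)) = 3*(-1 + 2*d) = -3 + 6*d)
117*(R(a, -11) - 122) = 117*((-3 + 6*(23/3)) - 122) = 117*((-3 + 46) - 122) = 117*(43 - 122) = 117*(-79) = -9243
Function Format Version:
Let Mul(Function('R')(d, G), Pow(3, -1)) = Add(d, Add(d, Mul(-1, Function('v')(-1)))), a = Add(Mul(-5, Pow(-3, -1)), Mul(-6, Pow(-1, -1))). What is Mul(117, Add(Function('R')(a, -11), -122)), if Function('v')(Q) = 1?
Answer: -9243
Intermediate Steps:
a = Rational(23, 3) (a = Add(Mul(-5, Rational(-1, 3)), Mul(-6, -1)) = Add(Rational(5, 3), 6) = Rational(23, 3) ≈ 7.6667)
Function('R')(d, G) = Add(-3, Mul(6, d)) (Function('R')(d, G) = Mul(3, Add(d, Add(d, Mul(-1, 1)))) = Mul(3, Add(d, Add(d, -1))) = Mul(3, Add(d, Add(-1, d))) = Mul(3, Add(-1, Mul(2, d))) = Add(-3, Mul(6, d)))
Mul(117, Add(Function('R')(a, -11), -122)) = Mul(117, Add(Add(-3, Mul(6, Rational(23, 3))), -122)) = Mul(117, Add(Add(-3, 46), -122)) = Mul(117, Add(43, -122)) = Mul(117, -79) = -9243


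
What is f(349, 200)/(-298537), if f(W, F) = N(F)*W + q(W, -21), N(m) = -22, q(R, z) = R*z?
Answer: 15007/298537 ≈ 0.050268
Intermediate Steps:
f(W, F) = -43*W (f(W, F) = -22*W + W*(-21) = -22*W - 21*W = -43*W)
f(349, 200)/(-298537) = -43*349/(-298537) = -15007*(-1/298537) = 15007/298537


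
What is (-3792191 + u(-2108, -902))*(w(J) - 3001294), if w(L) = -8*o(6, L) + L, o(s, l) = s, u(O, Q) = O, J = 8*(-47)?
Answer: 11389415605682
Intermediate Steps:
J = -376
w(L) = -48 + L (w(L) = -8*6 + L = -48 + L)
(-3792191 + u(-2108, -902))*(w(J) - 3001294) = (-3792191 - 2108)*((-48 - 376) - 3001294) = -3794299*(-424 - 3001294) = -3794299*(-3001718) = 11389415605682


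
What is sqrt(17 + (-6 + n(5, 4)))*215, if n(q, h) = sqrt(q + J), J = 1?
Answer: 215*sqrt(11 + sqrt(6)) ≈ 788.48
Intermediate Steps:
n(q, h) = sqrt(1 + q) (n(q, h) = sqrt(q + 1) = sqrt(1 + q))
sqrt(17 + (-6 + n(5, 4)))*215 = sqrt(17 + (-6 + sqrt(1 + 5)))*215 = sqrt(17 + (-6 + sqrt(6)))*215 = sqrt(11 + sqrt(6))*215 = 215*sqrt(11 + sqrt(6))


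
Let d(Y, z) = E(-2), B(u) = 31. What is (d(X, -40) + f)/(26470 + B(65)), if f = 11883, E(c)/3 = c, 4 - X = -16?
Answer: 11877/26501 ≈ 0.44817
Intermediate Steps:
X = 20 (X = 4 - 1*(-16) = 4 + 16 = 20)
E(c) = 3*c
d(Y, z) = -6 (d(Y, z) = 3*(-2) = -6)
(d(X, -40) + f)/(26470 + B(65)) = (-6 + 11883)/(26470 + 31) = 11877/26501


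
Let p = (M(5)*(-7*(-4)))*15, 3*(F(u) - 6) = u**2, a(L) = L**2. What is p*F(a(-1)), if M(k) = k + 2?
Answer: 18620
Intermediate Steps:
M(k) = 2 + k
F(u) = 6 + u**2/3
p = 2940 (p = ((2 + 5)*(-7*(-4)))*15 = (7*(-1*(-28)))*15 = (7*28)*15 = 196*15 = 2940)
p*F(a(-1)) = 2940*(6 + ((-1)**2)**2/3) = 2940*(6 + (1/3)*1**2) = 2940*(6 + (1/3)*1) = 2940*(6 + 1/3) = 2940*(19/3) = 18620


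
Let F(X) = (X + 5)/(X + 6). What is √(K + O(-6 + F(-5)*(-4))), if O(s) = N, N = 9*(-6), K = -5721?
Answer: 5*I*√231 ≈ 75.993*I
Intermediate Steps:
F(X) = (5 + X)/(6 + X)
N = -54
O(s) = -54
√(K + O(-6 + F(-5)*(-4))) = √(-5721 - 54) = √(-5775) = 5*I*√231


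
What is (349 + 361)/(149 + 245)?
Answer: 355/197 ≈ 1.8020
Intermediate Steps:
(349 + 361)/(149 + 245) = 710/394 = 710*(1/394) = 355/197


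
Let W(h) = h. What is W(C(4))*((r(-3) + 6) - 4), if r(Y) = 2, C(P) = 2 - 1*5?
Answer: -12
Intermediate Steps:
C(P) = -3 (C(P) = 2 - 5 = -3)
W(C(4))*((r(-3) + 6) - 4) = -3*((2 + 6) - 4) = -3*(8 - 4) = -3*4 = -12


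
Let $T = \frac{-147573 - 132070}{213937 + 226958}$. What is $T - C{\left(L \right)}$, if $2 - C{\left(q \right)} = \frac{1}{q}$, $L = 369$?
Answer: $- \frac{1568234}{595935} \approx -2.6316$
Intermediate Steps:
$C{\left(q \right)} = 2 - \frac{1}{q}$
$T = - \frac{3073}{4845}$ ($T = - \frac{279643}{440895} = \left(-279643\right) \frac{1}{440895} = - \frac{3073}{4845} \approx -0.63426$)
$T - C{\left(L \right)} = - \frac{3073}{4845} - \left(2 - \frac{1}{369}\right) = - \frac{3073}{4845} - \frac{737}{369} = - \frac{1568234}{595935}$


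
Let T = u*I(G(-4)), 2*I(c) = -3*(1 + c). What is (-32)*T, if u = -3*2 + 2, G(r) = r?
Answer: 576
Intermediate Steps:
u = -4 (u = -6 + 2 = -4)
I(c) = -3/2 - 3*c/2 (I(c) = (-3*(1 + c))/2 = (-3 - 3*c)/2 = -3/2 - 3*c/2)
T = -18 (T = -4*(-3/2 - 3/2*(-4)) = -4*(-3/2 + 6) = -4*9/2 = -18)
(-32)*T = -32*(-18) = 576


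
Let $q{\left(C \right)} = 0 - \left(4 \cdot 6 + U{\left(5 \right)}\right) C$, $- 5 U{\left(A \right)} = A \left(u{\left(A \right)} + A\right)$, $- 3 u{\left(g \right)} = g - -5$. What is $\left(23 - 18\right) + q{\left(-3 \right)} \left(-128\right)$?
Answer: $-8571$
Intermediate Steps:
$u{\left(g \right)} = - \frac{5}{3} - \frac{g}{3}$ ($u{\left(g \right)} = - \frac{g - -5}{3} = - \frac{g + 5}{3} = - \frac{5 + g}{3} = - \frac{5}{3} - \frac{g}{3}$)
$U{\left(A \right)} = - \frac{A \left(- \frac{5}{3} + \frac{2 A}{3}\right)}{5}$ ($U{\left(A \right)} = - \frac{A \left(\left(- \frac{5}{3} - \frac{A}{3}\right) + A\right)}{5} = - \frac{A \left(- \frac{5}{3} + \frac{2 A}{3}\right)}{5}$)
$q{\left(C \right)} = - \frac{67 C}{3}$ ($q{\left(C \right)} = 0 - \left(4 \cdot 6 + \frac{1}{15} \cdot 5 \left(5 - 10\right)\right) C = 0 - \left(24 + \frac{1}{15} \cdot 5 \left(5 - 10\right)\right) C = 0 - \left(24 + \frac{1}{15} \cdot 5 \left(-5\right)\right) C = 0 - \left(24 - \frac{5}{3}\right) C = 0 - \frac{67 C}{3} = - \frac{67 C}{3}$)
$\left(23 - 18\right) + q{\left(-3 \right)} \left(-128\right) = \left(23 - 18\right) + \left(- \frac{67}{3}\right) \left(-3\right) \left(-128\right) = \left(23 - 18\right) + 67 \left(-128\right) = 5 - 8576 = -8571$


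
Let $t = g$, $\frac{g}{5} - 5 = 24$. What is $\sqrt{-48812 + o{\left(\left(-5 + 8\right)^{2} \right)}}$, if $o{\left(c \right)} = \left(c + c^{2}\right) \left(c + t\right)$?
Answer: $2 i \sqrt{8738} \approx 186.95 i$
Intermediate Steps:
$g = 145$ ($g = 25 + 5 \cdot 24 = 25 + 120 = 145$)
$t = 145$
$o{\left(c \right)} = \left(145 + c\right) \left(c + c^{2}\right)$ ($o{\left(c \right)} = \left(c + c^{2}\right) \left(c + 145\right) = \left(c + c^{2}\right) \left(145 + c\right) = \left(145 + c\right) \left(c + c^{2}\right)$)
$\sqrt{-48812 + o{\left(\left(-5 + 8\right)^{2} \right)}} = \sqrt{-48812 + \left(-5 + 8\right)^{2} \left(145 + \left(\left(-5 + 8\right)^{2}\right)^{2} + 146 \left(-5 + 8\right)^{2}\right)} = \sqrt{-48812 + 3^{2} \left(145 + \left(3^{2}\right)^{2} + 146 \cdot 3^{2}\right)} = \sqrt{-48812 + 9 \left(145 + 9^{2} + 146 \cdot 9\right)} = \sqrt{-48812 + 9 \left(145 + 81 + 1314\right)} = \sqrt{-48812 + 9 \cdot 1540} = \sqrt{-48812 + 13860} = \sqrt{-34952} = 2 i \sqrt{8738}$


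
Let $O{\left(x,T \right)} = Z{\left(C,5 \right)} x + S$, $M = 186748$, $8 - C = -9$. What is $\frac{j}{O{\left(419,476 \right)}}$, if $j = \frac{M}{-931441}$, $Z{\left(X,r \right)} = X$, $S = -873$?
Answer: $- \frac{93374}{2910753125} \approx -3.2079 \cdot 10^{-5}$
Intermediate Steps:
$C = 17$ ($C = 8 - -9 = 8 + 9 = 17$)
$O{\left(x,T \right)} = -873 + 17 x$ ($O{\left(x,T \right)} = 17 x - 873 = -873 + 17 x$)
$j = - \frac{186748}{931441}$ ($j = \frac{186748}{-931441} = 186748 \left(- \frac{1}{931441}\right) = - \frac{186748}{931441} \approx -0.20049$)
$\frac{j}{O{\left(419,476 \right)}} = - \frac{186748}{931441 \left(-873 + 17 \cdot 419\right)} = - \frac{186748}{931441 \left(-873 + 7123\right)} = - \frac{186748}{931441 \cdot 6250} = \left(- \frac{186748}{931441}\right) \frac{1}{6250} = - \frac{93374}{2910753125}$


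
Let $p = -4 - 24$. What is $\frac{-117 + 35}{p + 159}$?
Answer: $- \frac{82}{131} \approx -0.62595$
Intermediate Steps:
$p = -28$ ($p = -4 - 24 = -28$)
$\frac{-117 + 35}{p + 159} = \frac{-117 + 35}{-28 + 159} = \frac{1}{131} \left(-82\right) = - \frac{82}{131}$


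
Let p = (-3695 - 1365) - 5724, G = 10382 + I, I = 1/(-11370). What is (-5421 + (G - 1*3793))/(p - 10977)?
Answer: -13280159/247422570 ≈ -0.053674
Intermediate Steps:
I = -1/11370 ≈ -8.7951e-5
G = 118043339/11370 (G = 10382 - 1/11370 = 118043339/11370 ≈ 10382.)
p = -10784 (p = -5060 - 5724 = -10784)
(-5421 + (G - 1*3793))/(p - 10977) = (-5421 + (118043339/11370 - 1*3793))/(-10784 - 10977) = (-5421 + (118043339/11370 - 3793))/(-21761) = (-5421 + 74916929/11370)*(-1/21761) = (13280159/11370)*(-1/21761) = -13280159/247422570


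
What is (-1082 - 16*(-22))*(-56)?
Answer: 40880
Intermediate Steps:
(-1082 - 16*(-22))*(-56) = (-1082 + 352)*(-56) = -730*(-56) = 40880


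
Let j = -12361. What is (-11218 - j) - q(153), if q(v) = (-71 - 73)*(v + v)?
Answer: 45207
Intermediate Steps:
q(v) = -288*v
(-11218 - j) - q(153) = (-11218 - 1*(-12361)) - (-288)*153 = (-11218 + 12361) - 1*(-44064) = 1143 + 44064 = 45207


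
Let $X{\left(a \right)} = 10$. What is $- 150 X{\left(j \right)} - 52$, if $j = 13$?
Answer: $-1552$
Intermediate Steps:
$- 150 X{\left(j \right)} - 52 = \left(-150\right) 10 - 52 = -1500 - 52 = -1552$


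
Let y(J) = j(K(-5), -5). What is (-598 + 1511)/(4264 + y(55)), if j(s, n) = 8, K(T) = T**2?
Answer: 913/4272 ≈ 0.21372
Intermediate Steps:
y(J) = 8
(-598 + 1511)/(4264 + y(55)) = (-598 + 1511)/(4264 + 8) = 913/4272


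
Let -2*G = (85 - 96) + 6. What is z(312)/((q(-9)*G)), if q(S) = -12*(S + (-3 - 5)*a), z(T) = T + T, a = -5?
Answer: -104/155 ≈ -0.67097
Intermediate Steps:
z(T) = 2*T
G = 5/2 (G = -((85 - 96) + 6)/2 = -(-11 + 6)/2 = -½*(-5) = 5/2 ≈ 2.5000)
q(S) = -480 - 12*S (q(S) = -12*(S + (-3 - 5)*(-5)) = -12*(S - 8*(-5)) = -12*(S + 40) = -12*(40 + S) = -480 - 12*S)
z(312)/((q(-9)*G)) = (2*312)/(((-480 - 12*(-9))*(5/2))) = 624/(((-480 + 108)*(5/2))) = 624/((-372*5/2)) = 624/(-930) = 624*(-1/930) = -104/155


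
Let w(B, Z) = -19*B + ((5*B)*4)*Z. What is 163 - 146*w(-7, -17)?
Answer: -366735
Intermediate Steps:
w(B, Z) = -19*B + 20*B*Z (w(B, Z) = -19*B + (20*B)*Z = -19*B + 20*B*Z)
163 - 146*w(-7, -17) = 163 - (-1022)*(-19 + 20*(-17)) = 163 - (-1022)*(-19 - 340) = 163 - (-1022)*(-359) = 163 - 146*2513 = 163 - 366898 = -366735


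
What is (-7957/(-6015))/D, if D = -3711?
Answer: -7957/22321665 ≈ -0.00035647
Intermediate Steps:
(-7957/(-6015))/D = -7957/(-6015)/(-3711) = -7957*(-1/6015)*(-1/3711) = (7957/6015)*(-1/3711) = -7957/22321665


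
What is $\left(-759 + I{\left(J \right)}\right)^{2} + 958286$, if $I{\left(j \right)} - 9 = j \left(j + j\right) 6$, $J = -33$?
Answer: $152691410$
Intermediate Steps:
$I{\left(j \right)} = 9 + 12 j^{2}$ ($I{\left(j \right)} = 9 + j \left(j + j\right) 6 = 9 + j 2 j 6 = 9 + 2 j^{2} \cdot 6 = 9 + 12 j^{2}$)
$\left(-759 + I{\left(J \right)}\right)^{2} + 958286 = \left(-759 + \left(9 + 12 \left(-33\right)^{2}\right)\right)^{2} + 958286 = \left(-759 + \left(9 + 12 \cdot 1089\right)\right)^{2} + 958286 = \left(-759 + \left(9 + 13068\right)\right)^{2} + 958286 = \left(-759 + 13077\right)^{2} + 958286 = 12318^{2} + 958286 = 151733124 + 958286 = 152691410$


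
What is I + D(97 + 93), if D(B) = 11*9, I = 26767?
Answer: 26866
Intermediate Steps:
D(B) = 99
I + D(97 + 93) = 26767 + 99 = 26866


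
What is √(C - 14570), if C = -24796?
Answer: 81*I*√6 ≈ 198.41*I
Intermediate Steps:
√(C - 14570) = √(-24796 - 14570) = √(-39366) = 81*I*√6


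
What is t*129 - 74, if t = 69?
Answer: 8827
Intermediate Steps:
t*129 - 74 = 69*129 - 74 = 8901 - 74 = 8827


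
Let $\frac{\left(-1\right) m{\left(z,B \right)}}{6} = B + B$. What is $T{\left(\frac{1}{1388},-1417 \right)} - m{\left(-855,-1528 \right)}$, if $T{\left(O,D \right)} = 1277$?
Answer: $-17059$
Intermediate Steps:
$m{\left(z,B \right)} = - 12 B$ ($m{\left(z,B \right)} = - 6 \left(B + B\right) = - 6 \cdot 2 B = - 12 B$)
$T{\left(\frac{1}{1388},-1417 \right)} - m{\left(-855,-1528 \right)} = 1277 - \left(-12\right) \left(-1528\right) = 1277 - 18336 = -17059$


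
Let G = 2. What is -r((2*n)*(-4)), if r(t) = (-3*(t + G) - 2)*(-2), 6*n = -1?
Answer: -24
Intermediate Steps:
n = -1/6 (n = (1/6)*(-1) = -1/6 ≈ -0.16667)
r(t) = 16 + 6*t (r(t) = (-3*(t + 2) - 2)*(-2) = (-3*(2 + t) - 2)*(-2) = ((-6 - 3*t) - 2)*(-2) = (-8 - 3*t)*(-2) = 16 + 6*t)
-r((2*n)*(-4)) = -(16 + 6*((2*(-1/6))*(-4))) = -(16 + 6*(-1/3*(-4))) = -(16 + 6*(4/3)) = -(16 + 8) = -1*24 = -24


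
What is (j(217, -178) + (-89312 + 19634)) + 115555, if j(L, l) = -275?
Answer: 45602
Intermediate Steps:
(j(217, -178) + (-89312 + 19634)) + 115555 = (-275 + (-89312 + 19634)) + 115555 = (-275 - 69678) + 115555 = -69953 + 115555 = 45602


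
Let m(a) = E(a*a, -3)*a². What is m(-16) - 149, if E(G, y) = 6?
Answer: 1387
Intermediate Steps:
m(a) = 6*a²
m(-16) - 149 = 6*(-16)² - 149 = 6*256 - 149 = 1536 - 149 = 1387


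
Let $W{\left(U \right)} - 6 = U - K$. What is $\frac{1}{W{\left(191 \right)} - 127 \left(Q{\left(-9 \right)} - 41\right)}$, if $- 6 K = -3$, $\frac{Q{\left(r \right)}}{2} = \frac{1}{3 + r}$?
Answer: $\frac{6}{32675} \approx 0.00018363$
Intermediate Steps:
$Q{\left(r \right)} = \frac{2}{3 + r}$
$K = \frac{1}{2}$ ($K = \left(- \frac{1}{6}\right) \left(-3\right) = \frac{1}{2} \approx 0.5$)
$W{\left(U \right)} = \frac{11}{2} + U$ ($W{\left(U \right)} = 6 + \left(U - \frac{1}{2}\right) = 6 + \left(- \frac{1}{2} + U\right) = \frac{11}{2} + U$)
$\frac{1}{W{\left(191 \right)} - 127 \left(Q{\left(-9 \right)} - 41\right)} = \frac{1}{\left(\frac{11}{2} + 191\right) - 127 \left(\frac{2}{3 - 9} - 41\right)} = \frac{1}{\frac{393}{2} - 127 \left(\frac{2}{-6} - 41\right)} = \frac{1}{\frac{393}{2} - 127 \left(2 \left(- \frac{1}{6}\right) - 41\right)} = \frac{1}{\frac{393}{2} - 127 \left(- \frac{1}{3} - 41\right)} = \frac{1}{\frac{393}{2} - - \frac{15748}{3}} = \frac{1}{\frac{393}{2} + \frac{15748}{3}} = \frac{1}{\frac{32675}{6}} = \frac{6}{32675}$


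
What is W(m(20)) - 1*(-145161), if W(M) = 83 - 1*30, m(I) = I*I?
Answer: 145214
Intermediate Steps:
m(I) = I**2
W(M) = 53 (W(M) = 83 - 30 = 53)
W(m(20)) - 1*(-145161) = 53 - 1*(-145161) = 53 + 145161 = 145214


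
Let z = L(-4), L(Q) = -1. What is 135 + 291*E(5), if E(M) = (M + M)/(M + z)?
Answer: 1725/2 ≈ 862.50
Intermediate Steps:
z = -1
E(M) = 2*M/(-1 + M) (E(M) = (M + M)/(M - 1) = (2*M)/(-1 + M) = 2*M/(-1 + M))
135 + 291*E(5) = 135 + 291*(2*5/(-1 + 5)) = 135 + 291*(2*5/4) = 135 + 291*(2*5*(¼)) = 135 + 291*(5/2) = 135 + 1455/2 = 1725/2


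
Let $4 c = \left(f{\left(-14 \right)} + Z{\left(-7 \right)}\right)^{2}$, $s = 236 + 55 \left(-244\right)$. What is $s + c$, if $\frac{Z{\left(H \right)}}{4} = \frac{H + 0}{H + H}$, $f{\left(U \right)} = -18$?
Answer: $-13120$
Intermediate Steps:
$s = -13184$ ($s = 236 - 13420 = -13184$)
$Z{\left(H \right)} = 2$ ($Z{\left(H \right)} = 4 \frac{H + 0}{H + H} = 4 \frac{H}{2 H} = 4 H \frac{1}{2 H} = 4 \cdot \frac{1}{2} = 2$)
$c = 64$ ($c = \frac{\left(-18 + 2\right)^{2}}{4} = \frac{\left(-16\right)^{2}}{4} = \frac{1}{4} \cdot 256 = 64$)
$s + c = -13184 + 64 = -13120$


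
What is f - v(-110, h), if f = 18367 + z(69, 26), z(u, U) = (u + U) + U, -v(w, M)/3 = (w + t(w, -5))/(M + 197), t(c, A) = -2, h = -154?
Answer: 794648/43 ≈ 18480.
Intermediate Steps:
v(w, M) = -3*(-2 + w)/(197 + M) (v(w, M) = -3*(w - 2)/(M + 197) = -3*(-2 + w)/(197 + M))
z(u, U) = u + 2*U (z(u, U) = (U + u) + U = u + 2*U)
f = 18488 (f = 18367 + (69 + 2*26) = 18367 + (69 + 52) = 18367 + 121 = 18488)
f - v(-110, h) = 18488 - 3*(2 - 1*(-110))/(197 - 154) = 18488 - 3*(2 + 110)/43 = 18488 - 3*112/43 = 18488 - 1*336/43 = 18488 - 336/43 = 794648/43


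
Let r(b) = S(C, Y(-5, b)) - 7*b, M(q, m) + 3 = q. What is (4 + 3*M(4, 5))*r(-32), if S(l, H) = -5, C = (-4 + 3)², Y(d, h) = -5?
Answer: 1533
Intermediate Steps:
C = 1 (C = (-1)² = 1)
M(q, m) = -3 + q
r(b) = -5 - 7*b
(4 + 3*M(4, 5))*r(-32) = (4 + 3*(-3 + 4))*(-5 - 7*(-32)) = (4 + 3*1)*(-5 + 224) = (4 + 3)*219 = 7*219 = 1533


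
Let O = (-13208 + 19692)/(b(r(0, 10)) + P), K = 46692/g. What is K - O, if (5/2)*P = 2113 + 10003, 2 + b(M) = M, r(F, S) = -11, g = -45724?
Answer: -652694411/276252977 ≈ -2.3627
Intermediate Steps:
b(M) = -2 + M
P = 24232/5 (P = 2*(2113 + 10003)/5 = (⅖)*12116 = 24232/5 ≈ 4846.4)
K = -11673/11431 (K = 46692/(-45724) = 46692*(-1/45724) = -11673/11431 ≈ -1.0212)
O = 32420/24167 (O = (-13208 + 19692)/((-2 - 11) + 24232/5) = 6484/(-13 + 24232/5) = 6484/(24167/5) = 6484*(5/24167) = 32420/24167 ≈ 1.3415)
K - O = -11673/11431 - 1*32420/24167 = -11673/11431 - 32420/24167 = -652694411/276252977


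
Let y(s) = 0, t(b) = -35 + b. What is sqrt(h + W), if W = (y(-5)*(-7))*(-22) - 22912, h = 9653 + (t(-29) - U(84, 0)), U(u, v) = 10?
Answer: I*sqrt(13333) ≈ 115.47*I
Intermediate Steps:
h = 9579 (h = 9653 + ((-35 - 29) - 1*10) = 9653 + (-64 - 10) = 9653 - 74 = 9579)
W = -22912 (W = (0*(-7))*(-22) - 22912 = 0*(-22) - 22912 = 0 - 22912 = -22912)
sqrt(h + W) = sqrt(9579 - 22912) = sqrt(-13333) = I*sqrt(13333)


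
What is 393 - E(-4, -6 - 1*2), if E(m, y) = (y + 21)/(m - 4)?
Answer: 3157/8 ≈ 394.63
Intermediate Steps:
E(m, y) = (21 + y)/(-4 + m)
393 - E(-4, -6 - 1*2) = 393 - (21 + (-6 - 1*2))/(-4 - 4) = 393 - (21 + (-6 - 2))/(-8) = 393 - (-1)*(21 - 8)/8 = 393 - (-1)*13/8 = 393 - 1*(-13/8) = 393 + 13/8 = 3157/8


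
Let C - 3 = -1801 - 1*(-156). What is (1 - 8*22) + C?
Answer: -1817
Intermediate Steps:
C = -1642 (C = 3 + (-1801 - 1*(-156)) = 3 + (-1801 + 156) = 3 - 1645 = -1642)
(1 - 8*22) + C = (1 - 8*22) - 1642 = (1 - 176) - 1642 = -175 - 1642 = -1817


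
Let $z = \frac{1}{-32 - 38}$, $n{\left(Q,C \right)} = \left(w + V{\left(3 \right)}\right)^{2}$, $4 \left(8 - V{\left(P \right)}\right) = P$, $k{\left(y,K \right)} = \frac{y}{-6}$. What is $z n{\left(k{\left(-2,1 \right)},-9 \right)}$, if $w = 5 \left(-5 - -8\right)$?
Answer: $- \frac{7921}{1120} \approx -7.0723$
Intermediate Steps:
$k{\left(y,K \right)} = - \frac{y}{6}$ ($k{\left(y,K \right)} = y \left(- \frac{1}{6}\right) = - \frac{y}{6}$)
$V{\left(P \right)} = 8 - \frac{P}{4}$
$w = 15$ ($w = 5 \left(-5 + 8\right) = 5 \cdot 3 = 15$)
$n{\left(Q,C \right)} = \frac{7921}{16}$ ($n{\left(Q,C \right)} = \left(15 + \left(8 - \frac{3}{4}\right)\right)^{2} = \left(15 + \frac{29}{4}\right)^{2} = \left(\frac{89}{4}\right)^{2} = \frac{7921}{16}$)
$z = - \frac{1}{70}$ ($z = \frac{1}{-70} = - \frac{1}{70} \approx -0.014286$)
$z n{\left(k{\left(-2,1 \right)},-9 \right)} = \left(- \frac{1}{70}\right) \frac{7921}{16} = - \frac{7921}{1120}$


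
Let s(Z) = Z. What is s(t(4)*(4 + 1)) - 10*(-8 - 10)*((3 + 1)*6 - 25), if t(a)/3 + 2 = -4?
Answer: -270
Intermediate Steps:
t(a) = -18 (t(a) = -6 + 3*(-4) = -6 - 12 = -18)
s(t(4)*(4 + 1)) - 10*(-8 - 10)*((3 + 1)*6 - 25) = -18*(4 + 1) - 10*(-8 - 10)*((3 + 1)*6 - 25) = -18*5 - (-180)*(4*6 - 25) = -90 - (-180)*(24 - 25) = -90 - (-180)*(-1) = -90 - 10*18 = -90 - 180 = -270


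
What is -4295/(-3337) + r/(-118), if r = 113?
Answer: 129729/393766 ≈ 0.32946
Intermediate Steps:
-4295/(-3337) + r/(-118) = -4295/(-3337) + 113/(-118) = -4295*(-1/3337) + 113*(-1/118) = 4295/3337 - 113/118 = 129729/393766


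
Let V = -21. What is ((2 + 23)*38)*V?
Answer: -19950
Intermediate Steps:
((2 + 23)*38)*V = ((2 + 23)*38)*(-21) = (25*38)*(-21) = 950*(-21) = -19950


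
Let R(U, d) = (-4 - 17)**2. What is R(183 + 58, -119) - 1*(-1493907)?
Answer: 1494348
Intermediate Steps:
R(U, d) = 441 (R(U, d) = (-21)**2 = 441)
R(183 + 58, -119) - 1*(-1493907) = 441 - 1*(-1493907) = 441 + 1493907 = 1494348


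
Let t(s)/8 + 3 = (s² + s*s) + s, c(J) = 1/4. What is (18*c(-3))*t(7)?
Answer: 3672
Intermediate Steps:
c(J) = ¼
t(s) = -24 + 8*s + 16*s² (t(s) = -24 + 8*((s² + s*s) + s) = -24 + 8*((s² + s²) + s) = -24 + 8*(2*s² + s) = -24 + 8*(s + 2*s²) = -24 + (8*s + 16*s²) = -24 + 8*s + 16*s²)
(18*c(-3))*t(7) = (18*(¼))*(-24 + 8*7 + 16*7²) = 9*(-24 + 56 + 16*49)/2 = 9*(-24 + 56 + 784)/2 = (9/2)*816 = 3672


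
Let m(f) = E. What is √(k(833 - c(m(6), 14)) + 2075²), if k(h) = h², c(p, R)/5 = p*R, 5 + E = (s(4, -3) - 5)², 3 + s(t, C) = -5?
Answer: √117664234 ≈ 10847.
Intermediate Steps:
s(t, C) = -8 (s(t, C) = -3 - 5 = -8)
E = 164 (E = -5 + (-8 - 5)² = -5 + (-13)² = -5 + 169 = 164)
m(f) = 164
c(p, R) = 5*R*p (c(p, R) = 5*(p*R) = 5*(R*p) = 5*R*p)
√(k(833 - c(m(6), 14)) + 2075²) = √((833 - 5*14*164)² + 2075²) = √((833 - 1*11480)² + 4305625) = √((833 - 11480)² + 4305625) = √((-10647)² + 4305625) = √(113358609 + 4305625) = √117664234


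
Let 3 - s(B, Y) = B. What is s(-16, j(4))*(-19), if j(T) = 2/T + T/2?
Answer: -361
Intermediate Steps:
j(T) = T/2 + 2/T (j(T) = 2/T + T*(1/2) = 2/T + T/2 = T/2 + 2/T)
s(B, Y) = 3 - B
s(-16, j(4))*(-19) = (3 - 1*(-16))*(-19) = (3 + 16)*(-19) = 19*(-19) = -361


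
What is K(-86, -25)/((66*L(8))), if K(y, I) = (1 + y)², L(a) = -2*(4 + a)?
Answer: -7225/1584 ≈ -4.5612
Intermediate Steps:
L(a) = -8 - 2*a
K(-86, -25)/((66*L(8))) = (1 - 86)²/((66*(-8 - 2*8))) = (-85)²/((66*(-8 - 16))) = 7225/((66*(-24))) = 7225/(-1584) = 7225*(-1/1584) = -7225/1584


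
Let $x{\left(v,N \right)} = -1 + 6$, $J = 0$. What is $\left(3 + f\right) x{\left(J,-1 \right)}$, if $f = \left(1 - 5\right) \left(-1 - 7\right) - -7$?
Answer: $210$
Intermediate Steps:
$x{\left(v,N \right)} = 5$
$f = 39$ ($f = \left(-4\right) \left(-8\right) + 7 = 32 + 7 = 39$)
$\left(3 + f\right) x{\left(J,-1 \right)} = \left(3 + 39\right) 5 = 42 \cdot 5 = 210$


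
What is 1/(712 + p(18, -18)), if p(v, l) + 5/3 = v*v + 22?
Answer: 3/3169 ≈ 0.00094667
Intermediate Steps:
p(v, l) = 61/3 + v² (p(v, l) = -5/3 + (v*v + 22) = -5/3 + (v² + 22) = -5/3 + (22 + v²) = 61/3 + v²)
1/(712 + p(18, -18)) = 1/(712 + (61/3 + 18²)) = 1/(712 + (61/3 + 324)) = 1/(712 + 1033/3) = 1/(3169/3) = 3/3169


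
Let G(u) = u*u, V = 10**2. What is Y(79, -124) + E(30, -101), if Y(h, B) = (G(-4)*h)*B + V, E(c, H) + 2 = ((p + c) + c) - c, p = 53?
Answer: -156555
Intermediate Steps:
V = 100
G(u) = u**2
E(c, H) = 51 + c (E(c, H) = -2 + (((53 + c) + c) - c) = -2 + ((53 + 2*c) - c) = -2 + (53 + c) = 51 + c)
Y(h, B) = 100 + 16*B*h (Y(h, B) = ((-4)**2*h)*B + 100 = (16*h)*B + 100 = 16*B*h + 100 = 100 + 16*B*h)
Y(79, -124) + E(30, -101) = (100 + 16*(-124)*79) + (51 + 30) = (100 - 156736) + 81 = -156636 + 81 = -156555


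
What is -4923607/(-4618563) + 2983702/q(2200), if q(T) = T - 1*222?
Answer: 6895077277436/4567758807 ≈ 1509.5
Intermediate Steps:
q(T) = -222 + T (q(T) = T - 222 = -222 + T)
-4923607/(-4618563) + 2983702/q(2200) = -4923607/(-4618563) + 2983702/(-222 + 2200) = -4923607*(-1/4618563) + 2983702/1978 = 4923607/4618563 + 2983702*(1/1978) = 4923607/4618563 + 1491851/989 = 6895077277436/4567758807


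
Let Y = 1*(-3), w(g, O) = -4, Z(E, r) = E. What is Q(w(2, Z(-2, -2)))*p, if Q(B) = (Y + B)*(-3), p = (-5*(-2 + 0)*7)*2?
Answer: 2940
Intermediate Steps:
Y = -3
p = 140 (p = (-5*(-2)*7)*2 = (10*7)*2 = 70*2 = 140)
Q(B) = 9 - 3*B (Q(B) = (-3 + B)*(-3) = 9 - 3*B)
Q(w(2, Z(-2, -2)))*p = (9 - 3*(-4))*140 = (9 + 12)*140 = 21*140 = 2940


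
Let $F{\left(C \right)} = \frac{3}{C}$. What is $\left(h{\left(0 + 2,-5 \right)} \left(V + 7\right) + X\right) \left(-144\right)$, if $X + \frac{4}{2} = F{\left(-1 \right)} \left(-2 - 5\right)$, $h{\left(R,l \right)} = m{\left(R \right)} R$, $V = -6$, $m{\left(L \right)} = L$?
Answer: $-3312$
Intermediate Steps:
$h{\left(R,l \right)} = R^{2}$ ($h{\left(R,l \right)} = R R = R^{2}$)
$X = 19$ ($X = -2 + \frac{3}{-1} \left(-2 - 5\right) = -2 + 3 \left(-1\right) \left(-7\right) = -2 - -21 = -2 + 21 = 19$)
$\left(h{\left(0 + 2,-5 \right)} \left(V + 7\right) + X\right) \left(-144\right) = \left(\left(0 + 2\right)^{2} \left(-6 + 7\right) + 19\right) \left(-144\right) = \left(2^{2} \cdot 1 + 19\right) \left(-144\right) = \left(4 \cdot 1 + 19\right) \left(-144\right) = \left(4 + 19\right) \left(-144\right) = 23 \left(-144\right) = -3312$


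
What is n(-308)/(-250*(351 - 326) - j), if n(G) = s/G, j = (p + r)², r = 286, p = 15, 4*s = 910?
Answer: 65/8522888 ≈ 7.6265e-6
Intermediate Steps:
s = 455/2 (s = (¼)*910 = 455/2 ≈ 227.50)
j = 90601 (j = (15 + 286)² = 301² = 90601)
n(G) = 455/(2*G)
n(-308)/(-250*(351 - 326) - j) = ((455/2)/(-308))/(-250*(351 - 326) - 1*90601) = ((455/2)*(-1/308))/(-250*25 - 90601) = -65/(88*(-6250 - 90601)) = -65/88/(-96851) = -65/88*(-1/96851) = 65/8522888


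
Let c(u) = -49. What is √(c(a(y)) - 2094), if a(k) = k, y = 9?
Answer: I*√2143 ≈ 46.293*I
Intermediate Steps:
√(c(a(y)) - 2094) = √(-49 - 2094) = √(-2143) = I*√2143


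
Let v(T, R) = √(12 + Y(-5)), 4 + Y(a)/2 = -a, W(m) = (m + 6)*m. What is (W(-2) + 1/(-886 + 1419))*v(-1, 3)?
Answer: -4263*√14/533 ≈ -29.926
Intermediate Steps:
W(m) = m*(6 + m) (W(m) = (6 + m)*m = m*(6 + m))
Y(a) = -8 - 2*a (Y(a) = -8 + 2*(-a) = -8 - 2*a)
v(T, R) = √14 (v(T, R) = √(12 + (-8 - 2*(-5))) = √(12 + (-8 + 10)) = √(12 + 2) = √14)
(W(-2) + 1/(-886 + 1419))*v(-1, 3) = (-2*(6 - 2) + 1/(-886 + 1419))*√14 = (-2*4 + 1/533)*√14 = (-8 + 1/533)*√14 = -4263*√14/533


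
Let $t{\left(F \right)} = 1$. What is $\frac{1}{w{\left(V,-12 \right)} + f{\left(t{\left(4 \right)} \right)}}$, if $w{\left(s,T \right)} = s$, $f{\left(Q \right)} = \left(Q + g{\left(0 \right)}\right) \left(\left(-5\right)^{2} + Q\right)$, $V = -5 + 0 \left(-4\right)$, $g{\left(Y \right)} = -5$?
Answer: $- \frac{1}{109} \approx -0.0091743$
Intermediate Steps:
$V = -5$ ($V = -5 + 0 = -5$)
$f{\left(Q \right)} = \left(-5 + Q\right) \left(25 + Q\right)$ ($f{\left(Q \right)} = \left(Q - 5\right) \left(\left(-5\right)^{2} + Q\right) = \left(-5 + Q\right) \left(25 + Q\right)$)
$\frac{1}{w{\left(V,-12 \right)} + f{\left(t{\left(4 \right)} \right)}} = \frac{1}{-5 + \left(-125 + 1^{2} + 20 \cdot 1\right)} = \frac{1}{-5 + \left(-125 + 1 + 20\right)} = \frac{1}{-5 - 104} = \frac{1}{-109} = - \frac{1}{109}$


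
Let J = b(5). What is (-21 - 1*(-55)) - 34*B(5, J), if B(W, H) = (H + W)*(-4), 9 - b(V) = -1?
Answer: 2074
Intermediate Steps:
b(V) = 10 (b(V) = 9 - 1*(-1) = 9 + 1 = 10)
J = 10
B(W, H) = -4*H - 4*W
(-21 - 1*(-55)) - 34*B(5, J) = (-21 - 1*(-55)) - 34*(-4*10 - 4*5) = (-21 + 55) - 34*(-40 - 20) = 34 - 34*(-60) = 34 + 2040 = 2074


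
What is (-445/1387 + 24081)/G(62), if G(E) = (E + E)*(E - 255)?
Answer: -16699951/16596842 ≈ -1.0062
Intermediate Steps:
G(E) = 2*E*(-255 + E) (G(E) = (2*E)*(-255 + E) = 2*E*(-255 + E))
(-445/1387 + 24081)/G(62) = (-445/1387 + 24081)/((2*62*(-255 + 62))) = (-445*1/1387 + 24081)/((2*62*(-193))) = (-445/1387 + 24081)/(-23932) = (33399902/1387)*(-1/23932) = -16699951/16596842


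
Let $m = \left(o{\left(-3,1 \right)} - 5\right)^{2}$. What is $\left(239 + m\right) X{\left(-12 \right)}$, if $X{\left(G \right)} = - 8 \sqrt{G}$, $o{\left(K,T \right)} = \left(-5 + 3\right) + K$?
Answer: $- 5424 i \sqrt{3} \approx - 9394.6 i$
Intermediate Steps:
$o{\left(K,T \right)} = -2 + K$
$m = 100$ ($m = \left(\left(-2 - 3\right) - 5\right)^{2} = \left(-5 - 5\right)^{2} = \left(-10\right)^{2} = 100$)
$\left(239 + m\right) X{\left(-12 \right)} = \left(239 + 100\right) \left(- 8 \sqrt{-12}\right) = 339 \left(- 8 \cdot 2 i \sqrt{3}\right) = 339 \left(- 16 i \sqrt{3}\right) = - 5424 i \sqrt{3}$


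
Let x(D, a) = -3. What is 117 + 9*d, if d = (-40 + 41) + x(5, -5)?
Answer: 99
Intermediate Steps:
d = -2 (d = (-40 + 41) - 3 = 1 - 3 = -2)
117 + 9*d = 117 + 9*(-2) = 117 - 18 = 99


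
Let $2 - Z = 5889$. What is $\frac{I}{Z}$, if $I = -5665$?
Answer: $\frac{5665}{5887} \approx 0.96229$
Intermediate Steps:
$Z = -5887$ ($Z = 2 - 5889 = -5887$)
$\frac{I}{Z} = - \frac{5665}{-5887} = \left(-5665\right) \left(- \frac{1}{5887}\right) = \frac{5665}{5887}$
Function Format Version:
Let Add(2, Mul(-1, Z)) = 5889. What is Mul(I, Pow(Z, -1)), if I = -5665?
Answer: Rational(5665, 5887) ≈ 0.96229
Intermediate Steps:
Z = -5887 (Z = Add(2, Mul(-1, 5889)) = Add(2, -5889) = -5887)
Mul(I, Pow(Z, -1)) = Mul(-5665, Pow(-5887, -1)) = Mul(-5665, Rational(-1, 5887)) = Rational(5665, 5887)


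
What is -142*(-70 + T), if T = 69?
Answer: 142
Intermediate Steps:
-142*(-70 + T) = -142*(-70 + 69) = -142*(-1) = 142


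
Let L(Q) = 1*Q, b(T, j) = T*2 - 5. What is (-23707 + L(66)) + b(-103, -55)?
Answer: -23852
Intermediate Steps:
b(T, j) = -5 + 2*T (b(T, j) = 2*T - 5 = -5 + 2*T)
L(Q) = Q
(-23707 + L(66)) + b(-103, -55) = (-23707 + 66) + (-5 + 2*(-103)) = -23641 + (-5 - 206) = -23641 - 211 = -23852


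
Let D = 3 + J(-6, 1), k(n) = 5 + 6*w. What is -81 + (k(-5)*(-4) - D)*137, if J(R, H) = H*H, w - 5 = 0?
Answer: -19809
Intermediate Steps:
w = 5 (w = 5 + 0 = 5)
J(R, H) = H²
k(n) = 35 (k(n) = 5 + 6*5 = 5 + 30 = 35)
D = 4 (D = 3 + 1² = 3 + 1 = 4)
-81 + (k(-5)*(-4) - D)*137 = -81 + (35*(-4) - 1*4)*137 = -81 + (-140 - 4)*137 = -81 - 144*137 = -81 - 19728 = -19809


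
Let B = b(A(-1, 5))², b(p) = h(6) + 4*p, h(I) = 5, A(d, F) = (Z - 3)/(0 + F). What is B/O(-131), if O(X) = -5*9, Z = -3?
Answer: -1/1125 ≈ -0.00088889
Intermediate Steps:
A(d, F) = -6/F (A(d, F) = (-3 - 3)/(0 + F) = -6/F)
b(p) = 5 + 4*p
O(X) = -45
B = 1/25 (B = (5 + 4*(-6/5))² = (5 - 24/5)² = (⅕)² = 1/25 ≈ 0.040000)
B/O(-131) = (1/25)/(-45) = (1/25)*(-1/45) = -1/1125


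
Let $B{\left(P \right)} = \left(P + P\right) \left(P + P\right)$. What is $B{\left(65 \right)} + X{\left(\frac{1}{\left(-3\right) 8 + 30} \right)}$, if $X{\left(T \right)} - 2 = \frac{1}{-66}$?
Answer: $\frac{1115531}{66} \approx 16902.0$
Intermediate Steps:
$X{\left(T \right)} = \frac{131}{66}$ ($X{\left(T \right)} = 2 + \frac{1}{-66} = 2 - \frac{1}{66} = \frac{131}{66}$)
$B{\left(P \right)} = 4 P^{2}$ ($B{\left(P \right)} = 2 P 2 P = 4 P^{2}$)
$B{\left(65 \right)} + X{\left(\frac{1}{\left(-3\right) 8 + 30} \right)} = 4 \cdot 65^{2} + \frac{131}{66} = 4 \cdot 4225 + \frac{131}{66} = 16900 + \frac{131}{66} = \frac{1115531}{66}$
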